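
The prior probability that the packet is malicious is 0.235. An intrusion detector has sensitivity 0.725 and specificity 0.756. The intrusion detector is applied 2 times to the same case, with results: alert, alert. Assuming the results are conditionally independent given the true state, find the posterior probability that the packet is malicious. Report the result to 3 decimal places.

Posterior P(H) ≈ 0.731

Let H be the event that the packet is malicious; start with P(H) = 0.235. P('alert'|H) = 0.725, P('alert'|¬H) = 0.244.
Update on result 1 ('alert'): P(H) ← 0.725·0.2350 / (0.725·0.2350 + 0.244·0.7650) = 0.17037/0.35703 = 0.4772.
Update on result 2 ('alert'): P(H) ← 0.725·0.4772 / (0.725·0.4772 + 0.244·0.5228) = 0.34597/0.47353 = 0.7306.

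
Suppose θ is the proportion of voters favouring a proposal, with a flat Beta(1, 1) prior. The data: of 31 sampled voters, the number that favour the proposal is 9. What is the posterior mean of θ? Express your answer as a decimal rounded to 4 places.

Posterior mean ≈ 0.3030

The binomial likelihood is conjugate to the Beta prior: with 9 successes and 22 failures, the posterior is Beta(1+9, 1+22) = Beta(10, 23).
E[θ | data] = 10/(10+23) = 0.3030.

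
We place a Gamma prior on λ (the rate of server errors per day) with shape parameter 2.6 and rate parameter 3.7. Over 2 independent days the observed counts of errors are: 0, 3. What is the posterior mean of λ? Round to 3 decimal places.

Posterior mean ≈ 0.982

Total count ∑xᵢ = 3 over n = 2 days.
Gamma is conjugate to the Poisson likelihood: posterior is Gamma(shape = 2.6+3 = 5.6, rate = 3.7+2 = 5.7).
E[λ | data] = 5.6/5.7 = 0.982.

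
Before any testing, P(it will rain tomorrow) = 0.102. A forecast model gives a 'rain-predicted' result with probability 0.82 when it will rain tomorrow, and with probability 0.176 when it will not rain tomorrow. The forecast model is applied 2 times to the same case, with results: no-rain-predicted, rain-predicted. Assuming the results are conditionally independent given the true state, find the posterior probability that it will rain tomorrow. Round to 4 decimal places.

Posterior P(H) ≈ 0.1036

With H the event that it will rain tomorrow, the joint likelihood of the observed sequence is P(data|H) = 0.18·0.82 = 0.14760 and P(data|¬H) = 0.824·0.176 = 0.14502.
Bayes: P(H|data) = 0.102·0.14760 / (0.102·0.14760 + 0.898·0.14502) = 0.015055/0.14529 = 0.1036.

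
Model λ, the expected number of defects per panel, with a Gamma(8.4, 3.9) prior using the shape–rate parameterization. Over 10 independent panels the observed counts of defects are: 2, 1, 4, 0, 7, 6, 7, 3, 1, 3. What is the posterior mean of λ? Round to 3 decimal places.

Posterior mean ≈ 3.050

The Poisson likelihood adds the total count to the shape and the number of exposure periods to the rate. Here ∑xᵢ = 34 and n = 10, so shape 8.4→42.4 and rate 3.9→13.9.
E[λ | data] = 42.4/13.9 = 3.050.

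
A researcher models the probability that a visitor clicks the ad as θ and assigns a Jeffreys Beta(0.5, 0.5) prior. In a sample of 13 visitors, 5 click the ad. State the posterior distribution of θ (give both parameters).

Observing 5 successes and 8 failures updates Beta(0.5, 0.5) by adding the success and failure counts to the two shape parameters: α = 0.5+5 = 5.5, β = 0.5+8 = 8.5.

Posterior: Beta(5.5, 8.5)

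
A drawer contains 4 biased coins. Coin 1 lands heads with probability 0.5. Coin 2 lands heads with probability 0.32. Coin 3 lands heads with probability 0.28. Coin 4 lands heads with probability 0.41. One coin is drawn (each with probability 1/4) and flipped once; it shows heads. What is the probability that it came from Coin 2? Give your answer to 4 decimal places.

P(heads|C1) = 0.5; P(heads|C2) = 0.32; P(heads|C3) = 0.28; P(heads|C4) = 0.41.
Prior × likelihood for each source: 0.25·0.5=0.1250, 0.25·0.32=0.08000, 0.25·0.28=0.07000, 0.25·0.41=0.1025. Summing gives P(heads) = 0.37750.
P(Coin 2 | heads) = 0.08000 / 0.37750 = 0.2119.

Posterior probability ≈ 0.2119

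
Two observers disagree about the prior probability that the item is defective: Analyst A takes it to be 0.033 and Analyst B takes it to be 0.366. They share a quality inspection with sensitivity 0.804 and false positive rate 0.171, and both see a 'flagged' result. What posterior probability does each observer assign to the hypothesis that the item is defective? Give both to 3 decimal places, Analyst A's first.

The likelihood ratio for a 'flagged' result is 0.804/0.171 = 4.7018.
Analyst A: prior odds 0.033/0.967 = 0.034126; posterior odds 0.16045; posterior probability 0.138.
Analyst B: prior odds 0.366/0.634 = 0.57729; posterior odds 2.7143; posterior probability 0.731.

Analyst A: 0.138; Analyst B: 0.731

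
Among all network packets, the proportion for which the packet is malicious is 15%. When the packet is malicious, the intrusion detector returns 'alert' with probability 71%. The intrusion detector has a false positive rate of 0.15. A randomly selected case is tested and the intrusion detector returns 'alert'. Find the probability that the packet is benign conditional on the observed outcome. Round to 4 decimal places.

Let H be the event that the packet is malicious. P(H) = 0.15, so P(¬H) = 0.85. With E the 'alert' result, P(E|H) = 0.71 and P(E|¬H) = 0.15.
P(E) = 0.71·0.15 + 0.15·0.85 = 0.10650 + 0.12750 = 0.23400.
By Bayes' theorem, P(H|E) = 0.10650 / 0.23400 = 0.4551. Hence P(¬H|E) = 1 − 0.4551 = 0.5449.

P(¬H | E) ≈ 0.5449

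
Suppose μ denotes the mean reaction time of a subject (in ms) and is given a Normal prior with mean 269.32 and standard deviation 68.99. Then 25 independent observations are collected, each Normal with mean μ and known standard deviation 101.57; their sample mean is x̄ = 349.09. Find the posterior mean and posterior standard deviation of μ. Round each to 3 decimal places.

With known σ, the Normal prior is conjugate. Weight on the data is w = (n/σ²)/(n/σ² + 1/τ₀²) = 0.00242331/(0.00242331+0.00021010) = 0.92022.
Posterior mean = w·x̄ + (1−w)·μ₀ = 0.92022·349.09 + 0.079783·269.32 = 342.726. Posterior variance = 1/(0.00242331+0.00021010) = 379.736, so SD = 19.487.

Posterior mean ≈ 342.726; posterior SD ≈ 19.487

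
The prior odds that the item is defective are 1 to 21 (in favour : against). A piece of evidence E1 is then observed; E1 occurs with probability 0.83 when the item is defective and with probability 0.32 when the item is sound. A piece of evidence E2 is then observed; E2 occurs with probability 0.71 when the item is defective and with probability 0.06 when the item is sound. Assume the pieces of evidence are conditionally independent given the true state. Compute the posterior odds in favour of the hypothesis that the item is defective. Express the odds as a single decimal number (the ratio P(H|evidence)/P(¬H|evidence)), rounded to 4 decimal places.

Posterior odds ≈ 1.4616

Prior odds = 1/21 = 0.047619. In log-odds, ln(0.047619) = -3.0445.
Add log likelihood ratios: ln(2.5938) + ln(11.833) = 3.4240.
Posterior log-odds = 0.37950, so posterior odds = exp(0.37950) = 1.4616.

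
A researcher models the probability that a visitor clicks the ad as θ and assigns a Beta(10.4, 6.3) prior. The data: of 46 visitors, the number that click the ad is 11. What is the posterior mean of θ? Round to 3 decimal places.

Posterior mean ≈ 0.341

Observing 11 successes and 35 failures updates Beta(10.4, 6.3) by adding the success and failure counts to the two shape parameters: α = 10.4+11 = 21.4, β = 6.3+35 = 41.3.
Posterior mean = α/(α+β) = 21.4/62.7 = 0.341.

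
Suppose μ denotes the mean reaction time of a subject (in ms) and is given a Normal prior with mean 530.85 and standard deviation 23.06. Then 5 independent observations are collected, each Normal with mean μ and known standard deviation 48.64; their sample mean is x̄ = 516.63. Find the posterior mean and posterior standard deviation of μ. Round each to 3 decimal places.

Prior precision 1/τ₀² = 1/23.06² = 0.00188053; data precision n/σ² = 5/48.64² = 0.00211341.
Posterior precision = 0.00188053 + 0.00211341 = 0.00399394, giving posterior SD = 1/√0.00399394 = 15.823.
Posterior mean = (0.00188053·530.85 + 0.00211341·516.63) / 0.00399394 = 523.325.

Posterior mean ≈ 523.325; posterior SD ≈ 15.823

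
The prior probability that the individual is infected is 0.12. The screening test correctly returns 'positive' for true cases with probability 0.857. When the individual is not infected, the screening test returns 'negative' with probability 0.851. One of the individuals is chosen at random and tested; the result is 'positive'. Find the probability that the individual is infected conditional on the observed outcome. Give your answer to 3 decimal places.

Write H for 'the individual is infected'. Prior odds H:¬H = 0.12/0.88 = 0.13636. For the 'positive' outcome, the likelihood ratio is 0.857/0.149 = 5.7517.
Posterior odds = 0.13636 × 5.7517 = 0.78432, so P(H|E) = 0.78432/(1+0.78432) = 0.440.

P(H | E) ≈ 0.440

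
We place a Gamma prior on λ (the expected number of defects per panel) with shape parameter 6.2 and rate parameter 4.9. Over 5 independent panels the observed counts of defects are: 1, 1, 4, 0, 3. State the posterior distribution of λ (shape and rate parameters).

Posterior: Gamma(shape=15.2, rate=9.9)

Total count ∑xᵢ = 9 over n = 5 panels.
Gamma is conjugate to the Poisson likelihood: posterior is Gamma(shape = 6.2+9 = 15.2, rate = 4.9+5 = 9.9).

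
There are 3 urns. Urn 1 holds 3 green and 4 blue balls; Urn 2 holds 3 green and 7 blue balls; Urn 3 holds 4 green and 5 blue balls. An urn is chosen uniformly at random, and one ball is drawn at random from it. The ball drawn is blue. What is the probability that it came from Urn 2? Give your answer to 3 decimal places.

Tabulate prior·likelihood by source: [1] prior 0.333333, lik 0.5714, product 0.1905; [2] prior 0.333333, lik 0.7, product 0.2333; [3] prior 0.333333, lik 0.5556, product 0.1852.
Normalizing constant = 0.60899; the posterior for Urn 2 is its product over the sum, 0.2333/0.60899 = 0.383.

Posterior probability ≈ 0.383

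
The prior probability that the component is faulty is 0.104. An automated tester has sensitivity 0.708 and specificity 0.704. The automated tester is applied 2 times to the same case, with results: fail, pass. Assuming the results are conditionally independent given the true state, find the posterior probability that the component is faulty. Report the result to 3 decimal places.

With H the event that the component is faulty, the joint likelihood of the observed sequence is P(data|H) = 0.708·0.292 = 0.20674 and P(data|¬H) = 0.296·0.704 = 0.20838.
Bayes: P(H|data) = 0.104·0.20674 / (0.104·0.20674 + 0.896·0.20838) = 0.021501/0.20821 = 0.1033.

Posterior P(H) ≈ 0.103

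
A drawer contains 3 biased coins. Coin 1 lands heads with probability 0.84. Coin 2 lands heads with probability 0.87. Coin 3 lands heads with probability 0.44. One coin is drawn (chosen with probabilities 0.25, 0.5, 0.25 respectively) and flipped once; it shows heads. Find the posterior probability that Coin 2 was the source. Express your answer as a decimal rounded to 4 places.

Posterior probability ≈ 0.5762

P(heads|C1) = 0.84; P(heads|C2) = 0.87; P(heads|C3) = 0.44.
Prior × likelihood for each source: 0.25·0.84=0.2100, 0.5·0.87=0.4350, 0.25·0.44=0.1100. Summing gives P(heads) = 0.75500.
P(Coin 2 | heads) = 0.4350 / 0.75500 = 0.5762.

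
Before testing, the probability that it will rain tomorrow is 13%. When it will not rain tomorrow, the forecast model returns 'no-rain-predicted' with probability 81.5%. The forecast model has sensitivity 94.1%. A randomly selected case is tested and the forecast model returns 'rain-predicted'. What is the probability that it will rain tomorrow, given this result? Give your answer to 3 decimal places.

Let H be the event that it will rain tomorrow. P(H) = 0.13, so P(¬H) = 0.87. With E the 'rain-predicted' result, P(E|H) = 0.941 and P(E|¬H) = 0.185.
P(E) = 0.941·0.13 + 0.185·0.87 = 0.12233 + 0.16095 = 0.28328.
By Bayes' theorem, P(H|E) = 0.12233 / 0.28328 = 0.432.

P(H | E) ≈ 0.432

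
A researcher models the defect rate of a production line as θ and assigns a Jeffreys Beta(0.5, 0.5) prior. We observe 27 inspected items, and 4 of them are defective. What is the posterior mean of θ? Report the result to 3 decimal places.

The binomial likelihood is conjugate to the Beta prior: with 4 successes and 23 failures, the posterior is Beta(0.5+4, 0.5+23) = Beta(4.5, 23.5).
E[θ | data] = 4.5/(4.5+23.5) = 0.161.

Posterior mean ≈ 0.161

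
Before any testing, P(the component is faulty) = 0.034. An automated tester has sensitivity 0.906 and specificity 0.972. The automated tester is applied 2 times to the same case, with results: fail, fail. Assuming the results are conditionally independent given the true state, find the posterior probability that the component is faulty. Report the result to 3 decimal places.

Posterior P(H) ≈ 0.974

With H the event that the component is faulty, the joint likelihood of the observed sequence is P(data|H) = 0.906·0.906 = 0.82084 and P(data|¬H) = 0.028·0.028 = 0.00078400.
Bayes: P(H|data) = 0.034·0.82084 / (0.034·0.82084 + 0.966·0.00078400) = 0.027908/0.028666 = 0.9736.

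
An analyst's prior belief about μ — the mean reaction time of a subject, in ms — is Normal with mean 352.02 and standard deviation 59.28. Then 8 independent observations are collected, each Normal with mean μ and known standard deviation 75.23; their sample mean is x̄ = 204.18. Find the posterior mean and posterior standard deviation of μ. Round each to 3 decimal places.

Prior precision 1/τ₀² = 1/59.28² = 0.00028457; data precision n/σ² = 8/75.23² = 0.00141354.
Posterior precision = 0.00028457 + 0.00141354 = 0.00169811, giving posterior SD = 1/√0.00169811 = 24.267.
Posterior mean = (0.00028457·352.02 + 0.00141354·204.18) / 0.00169811 = 228.955.

Posterior mean ≈ 228.955; posterior SD ≈ 24.267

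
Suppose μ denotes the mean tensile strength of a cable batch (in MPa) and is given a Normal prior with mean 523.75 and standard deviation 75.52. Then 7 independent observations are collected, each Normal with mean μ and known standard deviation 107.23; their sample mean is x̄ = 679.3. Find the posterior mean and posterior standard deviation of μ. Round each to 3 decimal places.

Posterior mean ≈ 644.518; posterior SD ≈ 35.711

With known σ, the Normal prior is conjugate. Weight on the data is w = (n/σ²)/(n/σ² + 1/τ₀²) = 0.00060879/(0.00060879+0.00017534) = 0.77639.
Posterior mean = w·x̄ + (1−w)·μ₀ = 0.77639·679.3 + 0.22361·523.75 = 644.518. Posterior variance = 1/(0.00060879+0.00017534) = 1275.31, so SD = 35.711.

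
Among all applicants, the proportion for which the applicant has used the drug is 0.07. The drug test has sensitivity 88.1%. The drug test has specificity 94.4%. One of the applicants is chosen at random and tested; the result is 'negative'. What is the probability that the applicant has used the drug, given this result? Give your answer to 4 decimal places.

P(H | E) ≈ 0.0094

Write H for 'the applicant has used the drug'. Prior odds H:¬H = 0.07/0.93 = 0.075269. For the 'negative' outcome, the likelihood ratio is 0.119/0.944 = 0.12606.
Posterior odds = 0.075269 × 0.12606 = 0.0094883, so P(H|E) = 0.0094883/(1+0.0094883) = 0.0094.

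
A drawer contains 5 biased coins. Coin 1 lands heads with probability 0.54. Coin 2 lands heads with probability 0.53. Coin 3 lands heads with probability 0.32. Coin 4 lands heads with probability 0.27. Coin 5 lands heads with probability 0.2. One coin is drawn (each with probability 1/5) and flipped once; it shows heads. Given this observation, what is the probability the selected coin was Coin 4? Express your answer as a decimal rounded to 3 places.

P(heads|C1) = 0.54; P(heads|C2) = 0.53; P(heads|C3) = 0.32; P(heads|C4) = 0.27; P(heads|C5) = 0.2.
Prior × likelihood for each source: 0.2·0.54=0.1080, 0.2·0.53=0.1060, 0.2·0.32=0.06400, 0.2·0.27=0.05400, 0.2·0.2=0.04000. Summing gives P(heads) = 0.37200.
P(Coin 4 | heads) = 0.05400 / 0.37200 = 0.145.

Posterior probability ≈ 0.145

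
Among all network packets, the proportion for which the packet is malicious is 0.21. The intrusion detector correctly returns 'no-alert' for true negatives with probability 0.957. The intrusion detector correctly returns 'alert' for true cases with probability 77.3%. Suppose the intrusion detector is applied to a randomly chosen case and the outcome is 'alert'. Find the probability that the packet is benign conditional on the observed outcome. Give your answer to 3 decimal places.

P(¬H | E) ≈ 0.173

Let H be the event that the packet is malicious. P(H) = 0.21, so P(¬H) = 0.79. With E the 'alert' result, P(E|H) = 0.773 and P(E|¬H) = 0.043.
P(E) = 0.773·0.21 + 0.043·0.79 = 0.16233 + 0.033970 = 0.19630.
By Bayes' theorem, P(H|E) = 0.16233 / 0.19630 = 0.827. Hence P(¬H|E) = 1 − 0.827 = 0.173.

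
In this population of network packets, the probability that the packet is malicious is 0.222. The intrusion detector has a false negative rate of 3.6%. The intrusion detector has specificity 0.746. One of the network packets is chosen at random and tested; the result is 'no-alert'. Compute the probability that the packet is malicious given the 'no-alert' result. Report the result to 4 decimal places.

Let H be the event that the packet is malicious. P(H) = 0.222, so P(¬H) = 0.778. With E the 'no-alert' result, P(E|H) = 0.036 and P(E|¬H) = 0.746.
P(E) = 0.036·0.222 + 0.746·0.778 = 0.0079920 + 0.58039 = 0.58838.
By Bayes' theorem, P(H|E) = 0.0079920 / 0.58838 = 0.0136.

P(H | E) ≈ 0.0136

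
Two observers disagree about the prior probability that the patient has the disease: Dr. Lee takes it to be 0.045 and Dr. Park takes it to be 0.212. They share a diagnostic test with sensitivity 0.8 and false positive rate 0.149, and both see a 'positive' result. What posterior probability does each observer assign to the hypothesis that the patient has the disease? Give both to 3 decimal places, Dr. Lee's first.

The likelihood ratio for a 'positive' result is 0.8/0.149 = 5.3691.
Dr. Lee: prior odds 0.045/0.955 = 0.047120; posterior odds 0.25300; posterior probability 0.202.
Dr. Park: prior odds 0.212/0.788 = 0.26904; posterior odds 1.4445; posterior probability 0.591.

Dr. Lee: 0.202; Dr. Park: 0.591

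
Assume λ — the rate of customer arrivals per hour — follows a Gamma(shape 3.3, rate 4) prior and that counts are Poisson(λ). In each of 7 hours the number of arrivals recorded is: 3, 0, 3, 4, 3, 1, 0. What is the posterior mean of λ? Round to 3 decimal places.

Posterior mean ≈ 1.573

Total count ∑xᵢ = 14 over n = 7 hours.
Gamma is conjugate to the Poisson likelihood: posterior is Gamma(shape = 3.3+14 = 17.3, rate = 4+7 = 11).
E[λ | data] = 17.3/11 = 1.573.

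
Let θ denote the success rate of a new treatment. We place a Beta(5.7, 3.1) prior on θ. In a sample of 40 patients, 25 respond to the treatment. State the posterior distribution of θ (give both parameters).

The binomial likelihood is conjugate to the Beta prior: with 25 successes and 15 failures, the posterior is Beta(5.7+25, 3.1+15) = Beta(30.7, 18.1).

Posterior: Beta(30.7, 18.1)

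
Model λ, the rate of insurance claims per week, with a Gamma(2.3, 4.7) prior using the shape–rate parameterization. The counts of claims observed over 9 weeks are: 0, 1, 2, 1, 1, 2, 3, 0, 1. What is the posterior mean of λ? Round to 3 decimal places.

Total count ∑xᵢ = 11 over n = 9 weeks.
Gamma is conjugate to the Poisson likelihood: posterior is Gamma(shape = 2.3+11 = 13.3, rate = 4.7+9 = 13.7).
Posterior mean = shape/rate = 13.3/13.7 = 0.971.

Posterior mean ≈ 0.971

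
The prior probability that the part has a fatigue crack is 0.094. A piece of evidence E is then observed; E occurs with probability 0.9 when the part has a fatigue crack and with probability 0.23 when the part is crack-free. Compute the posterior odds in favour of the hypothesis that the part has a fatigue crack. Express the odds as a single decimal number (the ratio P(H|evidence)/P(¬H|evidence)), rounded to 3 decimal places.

Posterior odds ≈ 0.406

Prior odds = 0.094/(1−0.094) = 0.10375. In log-odds, ln(0.10375) = -2.2657.
Add log likelihood ratio: ln(3.9130) = 1.3643.
Posterior log-odds = -0.90143, so posterior odds = exp(-0.90143) = 0.40599.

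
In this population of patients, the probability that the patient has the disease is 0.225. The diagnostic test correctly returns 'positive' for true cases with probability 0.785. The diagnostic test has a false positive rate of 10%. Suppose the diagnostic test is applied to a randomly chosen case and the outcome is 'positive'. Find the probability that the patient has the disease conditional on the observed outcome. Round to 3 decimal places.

P(H | E) ≈ 0.695

Write H for 'the patient has the disease'. Prior odds H:¬H = 0.225/0.775 = 0.29032. For the 'positive' outcome, the likelihood ratio is 0.785/0.1 = 7.8500.
Posterior odds = 0.29032 × 7.8500 = 2.2790, so P(H|E) = 2.2790/(1+2.2790) = 0.695.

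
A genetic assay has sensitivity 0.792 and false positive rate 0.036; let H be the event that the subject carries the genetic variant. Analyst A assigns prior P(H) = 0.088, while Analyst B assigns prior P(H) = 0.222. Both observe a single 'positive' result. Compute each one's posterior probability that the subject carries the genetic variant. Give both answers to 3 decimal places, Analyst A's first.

P('+'|H) = 0.792, P('+'|¬H) = 0.036.
Analyst A: numerator 0.792·0.088 = 0.069696; evidence = 0.069696+0.036·0.912 = 0.10253; posterior = 0.680.
Analyst B: numerator 0.792·0.222 = 0.17582; evidence = 0.17582+0.036·0.778 = 0.20383; posterior = 0.863.

Analyst A: 0.680; Analyst B: 0.863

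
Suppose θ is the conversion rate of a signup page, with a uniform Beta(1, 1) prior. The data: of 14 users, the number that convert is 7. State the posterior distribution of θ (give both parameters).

The binomial likelihood is conjugate to the Beta prior: with 7 successes and 7 failures, the posterior is Beta(1+7, 1+7) = Beta(8, 8).

Posterior: Beta(8, 8)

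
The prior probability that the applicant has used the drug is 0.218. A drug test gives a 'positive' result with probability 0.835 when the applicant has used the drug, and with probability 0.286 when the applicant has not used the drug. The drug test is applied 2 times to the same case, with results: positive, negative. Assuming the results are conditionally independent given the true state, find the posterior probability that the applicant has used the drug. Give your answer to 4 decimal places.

Posterior P(H) ≈ 0.1583

Let H be the event that the applicant has used the drug; start with P(H) = 0.218. P('positive'|H) = 0.835, P('positive'|¬H) = 0.286.
Update on result 1 ('positive'): P(H) ← 0.835·0.2180 / (0.835·0.2180 + 0.286·0.7820) = 0.18203/0.40568 = 0.4487.
Update on result 2 ('negative'): P(H) ← 0.165·0.4487 / (0.165·0.4487 + 0.714·0.5513) = 0.074036/0.46766 = 0.1583.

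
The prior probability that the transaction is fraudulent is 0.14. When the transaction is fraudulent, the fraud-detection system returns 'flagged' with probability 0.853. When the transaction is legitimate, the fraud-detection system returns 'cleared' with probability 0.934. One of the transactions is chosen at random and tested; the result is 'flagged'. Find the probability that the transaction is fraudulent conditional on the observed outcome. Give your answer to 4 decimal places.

P(H | E) ≈ 0.6778

Let H be the event that the transaction is fraudulent. P(H) = 0.14, so P(¬H) = 0.86. With E the 'flagged' result, P(E|H) = 0.853 and P(E|¬H) = 0.066.
P(E) = 0.853·0.14 + 0.066·0.86 = 0.11942 + 0.056760 = 0.17618.
By Bayes' theorem, P(H|E) = 0.11942 / 0.17618 = 0.6778.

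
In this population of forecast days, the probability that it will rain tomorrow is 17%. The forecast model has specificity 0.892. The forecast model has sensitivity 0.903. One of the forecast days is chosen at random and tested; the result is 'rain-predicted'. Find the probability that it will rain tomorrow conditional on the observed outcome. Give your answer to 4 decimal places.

Write H for 'it will rain tomorrow'. Prior odds H:¬H = 0.17/0.83 = 0.20482. For the 'rain-predicted' outcome, the likelihood ratio is 0.903/0.108 = 8.3611.
Posterior odds = 0.20482 × 8.3611 = 1.7125, so P(H|E) = 1.7125/(1+1.7125) = 0.6313.

P(H | E) ≈ 0.6313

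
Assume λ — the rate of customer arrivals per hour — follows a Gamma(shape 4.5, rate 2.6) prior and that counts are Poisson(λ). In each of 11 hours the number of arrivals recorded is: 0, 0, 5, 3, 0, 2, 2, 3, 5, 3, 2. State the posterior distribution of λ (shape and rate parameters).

Posterior: Gamma(shape=29.5, rate=13.6)

The Poisson likelihood adds the total count to the shape and the number of exposure periods to the rate. Here ∑xᵢ = 25 and n = 11, so shape 4.5→29.5 and rate 2.6→13.6.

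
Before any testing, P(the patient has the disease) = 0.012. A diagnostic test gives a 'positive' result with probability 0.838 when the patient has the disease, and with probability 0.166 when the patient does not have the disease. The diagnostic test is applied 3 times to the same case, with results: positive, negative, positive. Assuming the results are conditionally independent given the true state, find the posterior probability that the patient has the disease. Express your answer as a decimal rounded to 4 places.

Let H be the event that the patient has the disease; start with P(H) = 0.012. P('positive'|H) = 0.838, P('positive'|¬H) = 0.166.
Update on result 1 ('positive'): P(H) ← 0.838·0.0120 / (0.838·0.0120 + 0.166·0.9880) = 0.010056/0.17406 = 0.0578.
Update on result 2 ('negative'): P(H) ← 0.162·0.0578 / (0.162·0.0578 + 0.834·0.9422) = 0.0093590/0.79518 = 0.0118.
Update on result 3 ('positive'): P(H) ← 0.838·0.0118 / (0.838·0.0118 + 0.166·0.9882) = 0.0098631/0.17391 = 0.0567.

Posterior P(H) ≈ 0.0567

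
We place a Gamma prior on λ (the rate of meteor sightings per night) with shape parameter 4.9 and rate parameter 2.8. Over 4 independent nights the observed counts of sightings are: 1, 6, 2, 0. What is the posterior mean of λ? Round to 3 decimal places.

Posterior mean ≈ 2.044

The Poisson likelihood adds the total count to the shape and the number of exposure periods to the rate. Here ∑xᵢ = 9 and n = 4, so shape 4.9→13.9 and rate 2.8→6.8.
E[λ | data] = 13.9/6.8 = 2.044.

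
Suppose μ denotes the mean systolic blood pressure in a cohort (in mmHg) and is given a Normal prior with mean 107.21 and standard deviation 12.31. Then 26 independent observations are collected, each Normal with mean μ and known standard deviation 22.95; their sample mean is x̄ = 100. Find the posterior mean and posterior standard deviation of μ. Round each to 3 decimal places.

With known σ, the Normal prior is conjugate. Weight on the data is w = (n/σ²)/(n/σ² + 1/τ₀²) = 0.0493637/(0.0493637+0.00659909) = 0.88208.
Posterior mean = w·x̄ + (1−w)·μ₀ = 0.88208·100 + 0.11792·107.21 = 100.850. Posterior variance = 1/(0.0493637+0.00659909) = 17.8690, so SD = 4.227.

Posterior mean ≈ 100.850; posterior SD ≈ 4.227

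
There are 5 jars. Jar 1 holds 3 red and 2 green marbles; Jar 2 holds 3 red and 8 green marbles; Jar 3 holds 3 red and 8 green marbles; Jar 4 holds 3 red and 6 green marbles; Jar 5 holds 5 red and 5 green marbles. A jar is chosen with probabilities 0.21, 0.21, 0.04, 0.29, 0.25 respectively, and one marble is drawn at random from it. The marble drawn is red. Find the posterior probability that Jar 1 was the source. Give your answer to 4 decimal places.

Tabulate prior·likelihood by source: [1] prior 0.21, lik 0.6, product 0.1260; [2] prior 0.21, lik 0.2727, product 0.05727; [3] prior 0.04, lik 0.2727, product 0.01091; [4] prior 0.29, lik 0.3333, product 0.09667; [5] prior 0.25, lik 0.5, product 0.1250.
Normalizing constant = 0.41585; the posterior for Jar 1 is its product over the sum, 0.1260/0.41585 = 0.3030.

Posterior probability ≈ 0.3030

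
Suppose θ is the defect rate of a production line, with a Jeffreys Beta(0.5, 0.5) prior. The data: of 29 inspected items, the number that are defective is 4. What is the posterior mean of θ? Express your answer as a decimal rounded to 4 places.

Observing 4 successes and 25 failures updates Beta(0.5, 0.5) by adding the success and failure counts to the two shape parameters: α = 0.5+4 = 4.5, β = 0.5+25 = 25.5.
Posterior mean = α/(α+β) = 4.5/30 = 0.1500.

Posterior mean ≈ 0.1500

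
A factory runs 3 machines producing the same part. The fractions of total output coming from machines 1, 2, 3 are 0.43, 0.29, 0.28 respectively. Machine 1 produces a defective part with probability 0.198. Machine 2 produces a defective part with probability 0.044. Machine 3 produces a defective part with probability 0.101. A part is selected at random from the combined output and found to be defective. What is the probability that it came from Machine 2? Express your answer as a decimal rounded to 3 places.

P(defective|M1) = 0.198; P(defective|M2) = 0.044; P(defective|M3) = 0.101.
Prior × likelihood for each source: 0.43·0.198=0.08514, 0.29·0.044=0.01276, 0.28·0.101=0.02828. Summing gives P(defective) = 0.12618.
P(Machine 2 | defective) = 0.01276 / 0.12618 = 0.101.

Posterior probability ≈ 0.101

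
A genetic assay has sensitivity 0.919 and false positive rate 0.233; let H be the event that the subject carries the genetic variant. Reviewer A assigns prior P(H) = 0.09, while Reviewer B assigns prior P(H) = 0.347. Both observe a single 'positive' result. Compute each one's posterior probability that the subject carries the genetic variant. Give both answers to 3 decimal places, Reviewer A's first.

P('+'|H) = 0.919, P('+'|¬H) = 0.233.
Reviewer A: numerator 0.919·0.09 = 0.082710; evidence = 0.082710+0.233·0.91 = 0.29474; posterior = 0.281.
Reviewer B: numerator 0.919·0.347 = 0.31889; evidence = 0.31889+0.233·0.653 = 0.47104; posterior = 0.677.

Reviewer A: 0.281; Reviewer B: 0.677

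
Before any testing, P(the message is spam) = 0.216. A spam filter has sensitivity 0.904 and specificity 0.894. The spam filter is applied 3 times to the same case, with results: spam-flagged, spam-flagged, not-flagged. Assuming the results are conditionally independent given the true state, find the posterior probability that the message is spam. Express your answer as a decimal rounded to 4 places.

Posterior P(H) ≈ 0.6827

Let H be the event that the message is spam; start with P(H) = 0.216. P('spam-flagged'|H) = 0.904, P('spam-flagged'|¬H) = 0.106.
Update on result 1 ('spam-flagged'): P(H) ← 0.904·0.2160 / (0.904·0.2160 + 0.106·0.7840) = 0.19526/0.27837 = 0.7015.
Update on result 2 ('spam-flagged'): P(H) ← 0.904·0.7015 / (0.904·0.7015 + 0.106·0.2985) = 0.63412/0.66577 = 0.9525.
Update on result 3 ('not-flagged'): P(H) ← 0.096·0.9525 / (0.096·0.9525 + 0.894·0.0475) = 0.091437/0.13393 = 0.6827.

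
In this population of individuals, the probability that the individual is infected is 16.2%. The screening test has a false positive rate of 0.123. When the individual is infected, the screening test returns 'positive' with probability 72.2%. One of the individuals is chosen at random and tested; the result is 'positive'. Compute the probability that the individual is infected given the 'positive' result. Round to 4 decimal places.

Write H for 'the individual is infected'. Prior odds H:¬H = 0.162/0.838 = 0.19332. For the 'positive' outcome, the likelihood ratio is 0.722/0.123 = 5.8699.
Posterior odds = 0.19332 × 5.8699 = 1.1348, so P(H|E) = 1.1348/(1+1.1348) = 0.5316.

P(H | E) ≈ 0.5316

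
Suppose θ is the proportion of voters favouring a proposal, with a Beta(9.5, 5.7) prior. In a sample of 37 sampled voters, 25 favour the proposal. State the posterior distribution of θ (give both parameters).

Posterior: Beta(34.5, 17.7)

Observing 25 successes and 12 failures updates Beta(9.5, 5.7) by adding the success and failure counts to the two shape parameters: α = 9.5+25 = 34.5, β = 5.7+12 = 17.7.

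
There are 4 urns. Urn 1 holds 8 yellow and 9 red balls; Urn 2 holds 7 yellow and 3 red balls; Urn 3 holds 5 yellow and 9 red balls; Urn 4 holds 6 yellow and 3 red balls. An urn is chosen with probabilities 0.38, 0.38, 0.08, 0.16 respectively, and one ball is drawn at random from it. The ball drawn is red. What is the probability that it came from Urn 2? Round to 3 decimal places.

Posterior probability ≈ 0.271

P(red|Urn 1) = 0.5294; P(red|Urn 2) = 0.3; P(red|Urn 3) = 0.6429; P(red|Urn 4) = 0.3333.
Prior × likelihood for each source: 0.38·0.5294=0.2012, 0.38·0.3=0.1140, 0.08·0.6429=0.05143, 0.16·0.3333=0.05333. Summing gives P(red) = 0.41994.
P(Urn 2 | red) = 0.1140 / 0.41994 = 0.271.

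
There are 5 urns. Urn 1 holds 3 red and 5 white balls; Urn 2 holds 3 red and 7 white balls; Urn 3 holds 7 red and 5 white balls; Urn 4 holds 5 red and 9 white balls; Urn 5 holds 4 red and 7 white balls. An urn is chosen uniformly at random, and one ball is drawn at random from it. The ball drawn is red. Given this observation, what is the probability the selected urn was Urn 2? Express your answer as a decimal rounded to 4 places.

Posterior probability ≈ 0.1516

P(red|Urn 1) = 0.375; P(red|Urn 2) = 0.3; P(red|Urn 3) = 0.5833; P(red|Urn 4) = 0.3571; P(red|Urn 5) = 0.3636.
Prior × likelihood for each source: 0.2·0.375=0.07500, 0.2·0.3=0.06000, 0.2·0.5833=0.1167, 0.2·0.3571=0.07143, 0.2·0.3636=0.07273. Summing gives P(red) = 0.39582.
P(Urn 2 | red) = 0.06000 / 0.39582 = 0.1516.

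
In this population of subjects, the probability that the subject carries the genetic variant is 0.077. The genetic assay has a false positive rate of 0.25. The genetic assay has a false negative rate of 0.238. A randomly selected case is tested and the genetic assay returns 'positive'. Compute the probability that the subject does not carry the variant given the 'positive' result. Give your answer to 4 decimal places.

Let H be the event that the subject carries the genetic variant. P(H) = 0.077, so P(¬H) = 0.923. With E the 'positive' result, P(E|H) = 0.762 and P(E|¬H) = 0.25.
P(E) = 0.762·0.077 + 0.25·0.923 = 0.058674 + 0.23075 = 0.28942.
By Bayes' theorem, P(H|E) = 0.058674 / 0.28942 = 0.2027. Hence P(¬H|E) = 1 − 0.2027 = 0.7973.

P(¬H | E) ≈ 0.7973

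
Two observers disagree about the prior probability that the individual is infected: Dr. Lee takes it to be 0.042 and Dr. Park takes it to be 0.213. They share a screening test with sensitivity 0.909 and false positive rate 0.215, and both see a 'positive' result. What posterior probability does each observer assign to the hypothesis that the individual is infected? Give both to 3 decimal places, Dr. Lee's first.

The likelihood ratio for a 'positive' result is 0.909/0.215 = 4.2279.
Dr. Lee: prior odds 0.042/0.958 = 0.043841; posterior odds 0.18536; posterior probability 0.156.
Dr. Park: prior odds 0.213/0.787 = 0.27065; posterior odds 1.1443; posterior probability 0.534.

Dr. Lee: 0.156; Dr. Park: 0.534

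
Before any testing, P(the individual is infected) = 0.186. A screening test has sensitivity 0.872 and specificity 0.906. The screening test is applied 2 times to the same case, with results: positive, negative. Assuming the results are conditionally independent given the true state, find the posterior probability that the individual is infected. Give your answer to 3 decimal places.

Posterior P(H) ≈ 0.230

With H the event that the individual is infected, the joint likelihood of the observed sequence is P(data|H) = 0.872·0.128 = 0.11162 and P(data|¬H) = 0.094·0.906 = 0.085164.
Bayes: P(H|data) = 0.186·0.11162 / (0.186·0.11162 + 0.814·0.085164) = 0.020761/0.090084 = 0.2305.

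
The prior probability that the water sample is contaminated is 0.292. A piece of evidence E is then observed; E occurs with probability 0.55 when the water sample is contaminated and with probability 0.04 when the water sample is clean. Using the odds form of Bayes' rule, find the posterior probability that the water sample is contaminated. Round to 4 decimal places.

Posterior probability ≈ 0.8501

Prior odds = 0.292/(1−0.292) = 0.41243.
Likelihood ratio for E = 0.55/0.04 = 13.750.
Posterior odds = prior odds × LR = 5.6709.
Posterior probability = odds/(1+odds) = 5.6709/6.6709 = 0.8501.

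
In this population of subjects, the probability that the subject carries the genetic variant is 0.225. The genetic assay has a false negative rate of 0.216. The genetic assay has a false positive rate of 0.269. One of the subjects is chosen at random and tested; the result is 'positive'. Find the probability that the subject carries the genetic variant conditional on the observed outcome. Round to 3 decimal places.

P(H | E) ≈ 0.458

Write H for 'the subject carries the genetic variant'. Prior odds H:¬H = 0.225/0.775 = 0.29032. For the 'positive' outcome, the likelihood ratio is 0.784/0.269 = 2.9145.
Posterior odds = 0.29032 × 2.9145 = 0.84614, so P(H|E) = 0.84614/(1+0.84614) = 0.458.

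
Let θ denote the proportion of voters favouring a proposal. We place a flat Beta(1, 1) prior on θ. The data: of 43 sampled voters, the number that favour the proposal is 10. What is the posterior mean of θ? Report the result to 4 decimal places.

Observing 10 successes and 33 failures updates Beta(1, 1) by adding the success and failure counts to the two shape parameters: α = 1+10 = 11, β = 1+33 = 34.
Posterior mean = α/(α+β) = 11/45 = 0.2444.

Posterior mean ≈ 0.2444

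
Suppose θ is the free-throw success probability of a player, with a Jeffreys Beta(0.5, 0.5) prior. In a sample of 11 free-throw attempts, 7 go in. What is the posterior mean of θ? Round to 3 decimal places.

Posterior mean ≈ 0.625

The binomial likelihood is conjugate to the Beta prior: with 7 successes and 4 failures, the posterior is Beta(0.5+7, 0.5+4) = Beta(7.5, 4.5).
E[θ | data] = 7.5/(7.5+4.5) = 0.625.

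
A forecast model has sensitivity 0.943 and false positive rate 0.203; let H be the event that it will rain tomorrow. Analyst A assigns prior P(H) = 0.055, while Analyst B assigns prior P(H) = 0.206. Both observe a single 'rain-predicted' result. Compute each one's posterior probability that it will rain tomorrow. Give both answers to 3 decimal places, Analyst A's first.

The likelihood ratio for a 'rain-predicted' result is 0.943/0.203 = 4.6453.
Analyst A: prior odds 0.055/0.945 = 0.058201; posterior odds 0.27036; posterior probability 0.213.
Analyst B: prior odds 0.206/0.794 = 0.25945; posterior odds 1.2052; posterior probability 0.547.

Analyst A: 0.213; Analyst B: 0.547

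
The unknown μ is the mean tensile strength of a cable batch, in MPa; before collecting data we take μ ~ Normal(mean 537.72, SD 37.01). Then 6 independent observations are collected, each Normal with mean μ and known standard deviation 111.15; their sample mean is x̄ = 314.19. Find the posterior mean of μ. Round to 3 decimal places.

Posterior mean ≈ 448.424

With known σ, the Normal prior is conjugate. Weight on the data is w = (n/σ²)/(n/σ² + 1/τ₀²) = 0.00048566/(0.00048566+0.00073007) = 0.39948.
Posterior mean = w·x̄ + (1−w)·μ₀ = 0.39948·314.19 + 0.60052·537.72 = 448.424.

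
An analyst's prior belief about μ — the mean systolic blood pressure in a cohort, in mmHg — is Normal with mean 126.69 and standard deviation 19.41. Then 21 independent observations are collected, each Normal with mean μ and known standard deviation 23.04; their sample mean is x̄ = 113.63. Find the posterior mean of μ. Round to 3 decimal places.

Posterior mean ≈ 114.451

Prior precision 1/τ₀² = 1/19.41² = 0.00265429; data precision n/σ² = 21/23.04² = 0.0395598.
Posterior precision = 0.00265429 + 0.0395598 = 0.0422141.
Posterior mean = (0.00265429·126.69 + 0.0395598·113.63) / 0.0422141 = 114.451.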